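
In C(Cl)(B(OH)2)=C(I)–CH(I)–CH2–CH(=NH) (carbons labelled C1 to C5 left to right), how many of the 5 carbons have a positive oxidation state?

2

Each bond to a more electronegative atom (O, N, halogen) counts +1, each bond to a less electronegative atom (H, metal, B, Si) counts −1, and each C–C bond counts 0. Tallying each carbon:
C1: 2C, 1Cl, 1B → 0 + 1 − 1 = 0
C2: 3C, 1I → 0 + 1 = +1
C3: 2C, 1H, 1I → 0 − 1 + 1 = 0
C4: 2C, 2H → 0 − 2 = -2
C5: 1C, 1H, 2N → 0 − 1 + 2 = +1
2 carbons (C2, C5) meet the condition.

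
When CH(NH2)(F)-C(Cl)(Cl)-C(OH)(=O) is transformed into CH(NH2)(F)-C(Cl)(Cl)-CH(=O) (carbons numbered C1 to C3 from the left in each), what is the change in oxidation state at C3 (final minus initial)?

Before: C3 has 1 bond to C, 3 bonds to O → oxidation state +3.
After: C3 has 1 bond to C, 1 bond to H, 2 bonds to O → oxidation state +1.
Δ = +1 − (+3) = -2, so this is a reduction at C3.

-2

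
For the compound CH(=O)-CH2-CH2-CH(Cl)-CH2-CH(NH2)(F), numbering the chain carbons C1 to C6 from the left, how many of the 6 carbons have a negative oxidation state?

3

Tallying each carbon's bonds:
C1: 1C, 1H, 2O → 0 − 1 + 2 = +1
C2: 2C, 2H → 0 − 2 = -2
C3: 2C, 2H → 0 − 2 = -2
C4: 2C, 1H, 1Cl → 0 − 1 + 1 = 0
C5: 2C, 2H → 0 − 2 = -2
C6: 1C, 1H, 1N, 1F → 0 − 1 + 1 + 1 = +1
3 carbons (C2, C3, C5) meet the condition.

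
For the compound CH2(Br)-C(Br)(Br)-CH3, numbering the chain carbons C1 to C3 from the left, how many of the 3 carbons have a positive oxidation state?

Each bond to a more electronegative atom (O, N, halogen) counts +1, each bond to a less electronegative atom (H, metal, B, Si) counts −1, and each C–C bond counts 0. Tallying each carbon:
C1: 1C, 2H, 1Br → 0 − 2 + 1 = -1
C2: 2C, 2Br → 0 + 2 = +2
C3: 1C, 3H → 0 − 3 = -3
1 carbon (C2) meets the condition.

1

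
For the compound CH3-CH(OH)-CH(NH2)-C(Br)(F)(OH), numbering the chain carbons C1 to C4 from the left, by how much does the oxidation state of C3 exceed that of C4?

-3

C3: 2C, 1H, 1N → 0 − 1 + 1 = 0
C4: 1C, 1O, 1F, 1Br → 0 + 1 + 1 + 1 = +3
Difference: 0 − (+3) = -3.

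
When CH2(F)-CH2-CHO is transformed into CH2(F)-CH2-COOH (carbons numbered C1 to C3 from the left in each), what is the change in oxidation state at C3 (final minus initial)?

Before: C3 has 1 bond to C, 1 bond to H, 2 bonds to O → oxidation state +1.
After: C3 has 1 bond to C, 3 bonds to O → oxidation state +3.
Δ = +3 − (+1) = +2, so this is an oxidation at C3.

+2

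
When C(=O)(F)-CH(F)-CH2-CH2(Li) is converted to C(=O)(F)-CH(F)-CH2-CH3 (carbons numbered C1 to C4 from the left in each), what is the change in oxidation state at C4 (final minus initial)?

0

Before: C4 has 1 bond to C, 2 bonds to H, 1 bond to Li → oxidation state -3.
After: C4 has 1 bond to C, 3 bonds to H → oxidation state -3.
Δ = -3 − (-3) = 0, so no net redox change at C4.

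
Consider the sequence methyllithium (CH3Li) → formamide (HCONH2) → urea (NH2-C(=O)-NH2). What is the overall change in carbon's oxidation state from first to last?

Carbon oxidation states along the series — methyllithium: -4, formamide: +2, urea: +4.
Net change = +4 − (-4) = +8.

+8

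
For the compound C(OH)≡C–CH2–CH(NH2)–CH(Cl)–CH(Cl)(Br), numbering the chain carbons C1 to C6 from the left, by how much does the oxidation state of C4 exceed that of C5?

C4: 2C, 1H, 1N → 0 − 1 + 1 = 0
C5: 2C, 1H, 1Cl → 0 − 1 + 1 = 0
Difference: 0 − (0) = 0.

0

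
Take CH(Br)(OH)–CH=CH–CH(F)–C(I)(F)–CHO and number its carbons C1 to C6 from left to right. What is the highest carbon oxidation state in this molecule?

Tallying each carbon's bonds:
C1: 1C, 1H, 1O, 1Br → 0 − 1 + 1 + 1 = +1
C2: 3C, 1H → 0 − 1 = -1
C3: 3C, 1H → 0 − 1 = -1
C4: 2C, 1H, 1F → 0 − 1 + 1 = 0
C5: 2C, 1F, 1I → 0 + 1 + 1 = +2
C6: 1C, 1H, 2O → 0 − 1 + 2 = +1
The highest value is +2.

+2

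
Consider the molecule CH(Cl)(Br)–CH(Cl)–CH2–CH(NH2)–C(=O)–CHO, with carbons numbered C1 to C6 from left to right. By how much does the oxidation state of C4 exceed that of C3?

+2

C4: 2C, 1H, 1N → 0 − 1 + 1 = 0
C3: 2C, 2H → 0 − 2 = -2
Difference: 0 − (-2) = +2.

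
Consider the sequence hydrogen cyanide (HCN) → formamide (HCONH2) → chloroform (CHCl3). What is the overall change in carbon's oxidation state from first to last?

Carbon oxidation states along the series — hydrogen cyanide: +2, formamide: +2, chloroform: +2.
Net change = +2 − (+2) = 0.

0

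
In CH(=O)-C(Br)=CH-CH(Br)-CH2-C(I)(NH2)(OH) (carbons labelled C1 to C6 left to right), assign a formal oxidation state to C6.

+3

Each bond to a more electronegative atom (O, N, halogen) counts +1, each bond to a less electronegative atom (H, metal, B, Si) counts −1, and each C–C bond counts 0.
C6 has one bond to C (0), one bond to I (+1), one bond to N (+1), one bond to O (+1).
Oxidation state = 0 + 1 + 1 + 1 = +3.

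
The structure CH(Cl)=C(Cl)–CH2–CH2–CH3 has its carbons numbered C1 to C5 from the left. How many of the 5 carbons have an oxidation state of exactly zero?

Tallying each carbon's bonds:
C1: 2C, 1H, 1Cl → 0 − 1 + 1 = 0
C2: 3C, 1Cl → 0 + 1 = +1
C3: 2C, 2H → 0 − 2 = -2
C4: 2C, 2H → 0 − 2 = -2
C5: 1C, 3H → 0 − 3 = -3
1 carbon (C1) meets the condition.

1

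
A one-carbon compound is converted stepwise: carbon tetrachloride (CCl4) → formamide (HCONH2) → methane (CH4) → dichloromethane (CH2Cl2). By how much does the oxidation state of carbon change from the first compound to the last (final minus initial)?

-4

Carbon oxidation states along the series — carbon tetrachloride: +4, formamide: +2, methane: -4, dichloromethane: 0.
Net change = 0 − (+4) = -4.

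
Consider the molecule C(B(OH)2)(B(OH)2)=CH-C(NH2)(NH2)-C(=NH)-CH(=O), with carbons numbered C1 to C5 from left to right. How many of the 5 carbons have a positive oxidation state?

3

Tallying each carbon's bonds:
C1: 2C, 2B → 0 − 2 = -2
C2: 3C, 1H → 0 − 1 = -1
C3: 2C, 2N → 0 + 2 = +2
C4: 2C, 2N → 0 + 2 = +2
C5: 1C, 1H, 2O → 0 − 1 + 2 = +1
3 carbons (C3, C4, C5) meet the condition.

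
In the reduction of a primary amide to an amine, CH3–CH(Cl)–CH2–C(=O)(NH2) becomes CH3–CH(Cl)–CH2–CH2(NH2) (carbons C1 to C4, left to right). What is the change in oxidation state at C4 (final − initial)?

Before: C4 has 1 bond to C, 2 bonds to O, 1 bond to N → oxidation state +3.
After: C4 has 1 bond to C, 2 bonds to H, 1 bond to N → oxidation state -1.
Δ = -1 − (+3) = -4, so this is a reduction at C4.

-4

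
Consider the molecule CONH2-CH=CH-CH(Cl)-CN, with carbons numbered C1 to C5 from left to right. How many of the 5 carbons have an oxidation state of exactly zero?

Tallying each carbon's bonds:
C1: 1C, 2O, 1N → 0 + 2 + 1 = +3
C2: 3C, 1H → 0 − 1 = -1
C3: 3C, 1H → 0 − 1 = -1
C4: 2C, 1H, 1Cl → 0 − 1 + 1 = 0
C5: 1C, 3N → 0 + 3 = +3
1 carbon (C4) meets the condition.

1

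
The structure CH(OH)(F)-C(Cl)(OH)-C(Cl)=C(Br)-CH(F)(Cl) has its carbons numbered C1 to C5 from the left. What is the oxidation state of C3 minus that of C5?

C3: 3C, 1Cl → 0 + 1 = +1
C5: 1C, 1H, 1F, 1Cl → 0 − 1 + 1 + 1 = +1
Difference: +1 − (+1) = 0.

0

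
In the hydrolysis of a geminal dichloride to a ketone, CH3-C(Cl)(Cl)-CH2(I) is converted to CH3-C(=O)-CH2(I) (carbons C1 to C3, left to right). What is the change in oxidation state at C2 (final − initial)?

Before: C2 has 2 bonds to C, 2 bonds to Cl → oxidation state +2.
After: C2 has 2 bonds to C, 2 bonds to O → oxidation state +2.
Δ = +2 − (+2) = 0, so no net redox change at C2.

0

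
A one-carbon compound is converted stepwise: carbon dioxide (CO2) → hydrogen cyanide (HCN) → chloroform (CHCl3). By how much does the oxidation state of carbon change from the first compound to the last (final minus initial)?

-2

Carbon oxidation states along the series — carbon dioxide: +4, hydrogen cyanide: +2, chloroform: +2.
Net change = +2 − (+4) = -2.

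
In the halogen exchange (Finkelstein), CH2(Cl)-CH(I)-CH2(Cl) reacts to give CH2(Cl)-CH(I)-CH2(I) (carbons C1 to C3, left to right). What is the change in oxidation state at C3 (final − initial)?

0

Before: C3 has 1 bond to C, 2 bonds to H, 1 bond to Cl → oxidation state -1.
After: C3 has 1 bond to C, 2 bonds to H, 1 bond to I → oxidation state -1.
Δ = -1 − (-1) = 0, so no net redox change at C3.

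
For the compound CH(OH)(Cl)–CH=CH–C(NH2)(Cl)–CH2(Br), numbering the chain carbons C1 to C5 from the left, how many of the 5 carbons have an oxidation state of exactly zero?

Assign +1 per bond to O/N/halogen, −1 per bond to H or an electropositive element, and 0 per bond to carbon. Tallying each carbon:
C1: 1C, 1H, 1O, 1Cl → 0 − 1 + 1 + 1 = +1
C2: 3C, 1H → 0 − 1 = -1
C3: 3C, 1H → 0 − 1 = -1
C4: 2C, 1N, 1Cl → 0 + 1 + 1 = +2
C5: 1C, 2H, 1Br → 0 − 2 + 1 = -1
0 carbons meet the condition.

0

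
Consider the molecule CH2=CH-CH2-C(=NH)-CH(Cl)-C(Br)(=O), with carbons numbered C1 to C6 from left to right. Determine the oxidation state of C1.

-2

Assign +1 per bond to O/N/halogen, −1 per bond to H or an electropositive element, and 0 per bond to carbon.
C1 has a double bond to C (2×0 = 0), one bond to H (-1), one bond to H (-1).
Oxidation state = 0 − 1 − 1 = -2.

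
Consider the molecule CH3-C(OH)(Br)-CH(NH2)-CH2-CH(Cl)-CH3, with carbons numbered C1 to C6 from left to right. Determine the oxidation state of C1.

-3

Count +1 for every bond to an atom more electronegative than carbon and −1 for every bond to one less electronegative; C–C bonds are 0.
C1 has one bond to C (0), one bond to H (-1), one bond to H (-1), one bond to H (-1).
Oxidation state = 0 − 1 − 1 − 1 = -3.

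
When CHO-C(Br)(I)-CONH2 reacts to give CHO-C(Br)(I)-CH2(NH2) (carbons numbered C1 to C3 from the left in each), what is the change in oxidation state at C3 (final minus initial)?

Before: C3 has 1 bond to C, 2 bonds to O, 1 bond to N → oxidation state +3.
After: C3 has 1 bond to C, 2 bonds to H, 1 bond to N → oxidation state -1.
Δ = -1 − (+3) = -4, so this is a reduction at C3.

-4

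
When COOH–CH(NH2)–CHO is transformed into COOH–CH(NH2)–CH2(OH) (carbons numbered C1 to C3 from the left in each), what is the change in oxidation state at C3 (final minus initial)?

Before: C3 has 1 bond to C, 1 bond to H, 2 bonds to O → oxidation state +1.
After: C3 has 1 bond to C, 2 bonds to H, 1 bond to O → oxidation state -1.
Δ = -1 − (+1) = -2, so this is a reduction at C3.

-2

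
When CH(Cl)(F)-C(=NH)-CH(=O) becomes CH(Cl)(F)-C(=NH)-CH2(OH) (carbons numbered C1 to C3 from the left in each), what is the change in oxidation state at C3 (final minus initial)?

-2

Before: C3 has 1 bond to C, 1 bond to H, 2 bonds to O → oxidation state +1.
After: C3 has 1 bond to C, 2 bonds to H, 1 bond to O → oxidation state -1.
Δ = -1 − (+1) = -2, so this is a reduction at C3.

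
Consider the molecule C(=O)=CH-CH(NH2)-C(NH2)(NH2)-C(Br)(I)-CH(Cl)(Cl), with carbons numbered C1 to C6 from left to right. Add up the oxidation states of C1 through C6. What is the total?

Assign +1 per bond to O/N/halogen, −1 per bond to H or an electropositive element, and 0 per bond to carbon. Tallying each carbon:
C1: 2C, 2O → 0 + 2 = +2
C2: 3C, 1H → 0 − 1 = -1
C3: 2C, 1H, 1N → 0 − 1 + 1 = 0
C4: 2C, 2N → 0 + 2 = +2
C5: 2C, 1Br, 1I → 0 + 1 + 1 = +2
C6: 1C, 1H, 2Cl → 0 − 1 + 2 = +1
Sum = +2 − 1 + 0 + 2 + 2 + 1 = +6.

+6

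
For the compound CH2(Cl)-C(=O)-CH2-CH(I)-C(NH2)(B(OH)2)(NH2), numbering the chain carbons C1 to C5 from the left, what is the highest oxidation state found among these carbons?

Bonds to more-electronegative neighbours contribute +1 each, bonds to H or metals contribute −1 each, and C–C bonds contribute 0. Tallying each carbon:
C1: 1C, 2H, 1Cl → 0 − 2 + 1 = -1
C2: 2C, 2O → 0 + 2 = +2
C3: 2C, 2H → 0 − 2 = -2
C4: 2C, 1H, 1I → 0 − 1 + 1 = 0
C5: 1C, 2N, 1B → 0 + 2 − 1 = +1
The highest value is +2.

+2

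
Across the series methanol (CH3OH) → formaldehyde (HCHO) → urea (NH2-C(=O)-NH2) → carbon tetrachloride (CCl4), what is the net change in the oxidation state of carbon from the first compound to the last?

+6

Carbon oxidation states along the series — methanol: -2, formaldehyde: 0, urea: +4, carbon tetrachloride: +4.
Net change = +4 − (-2) = +6.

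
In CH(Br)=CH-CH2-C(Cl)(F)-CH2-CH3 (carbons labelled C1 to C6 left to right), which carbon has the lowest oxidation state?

Tallying each carbon's bonds:
C1: 2C, 1H, 1Br → 0 − 1 + 1 = 0
C2: 3C, 1H → 0 − 1 = -1
C3: 2C, 2H → 0 − 2 = -2
C4: 2C, 1F, 1Cl → 0 + 1 + 1 = +2
C5: 2C, 2H → 0 − 2 = -2
C6: 1C, 3H → 0 − 3 = -3
The most reduced carbon is C6 at -3.

C6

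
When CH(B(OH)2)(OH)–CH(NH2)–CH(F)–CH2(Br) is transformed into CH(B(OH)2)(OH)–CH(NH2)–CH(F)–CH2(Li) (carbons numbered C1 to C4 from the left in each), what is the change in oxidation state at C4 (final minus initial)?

Before: C4 has 1 bond to C, 2 bonds to H, 1 bond to Br → oxidation state -1.
After: C4 has 1 bond to C, 2 bonds to H, 1 bond to Li → oxidation state -3.
Δ = -3 − (-1) = -2, so this is a reduction at C4.

-2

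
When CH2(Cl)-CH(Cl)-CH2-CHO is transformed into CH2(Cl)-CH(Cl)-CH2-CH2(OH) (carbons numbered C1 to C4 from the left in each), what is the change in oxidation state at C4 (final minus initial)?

-2

Before: C4 has 1 bond to C, 1 bond to H, 2 bonds to O → oxidation state +1.
After: C4 has 1 bond to C, 2 bonds to H, 1 bond to O → oxidation state -1.
Δ = -1 − (+1) = -2, so this is a reduction at C4.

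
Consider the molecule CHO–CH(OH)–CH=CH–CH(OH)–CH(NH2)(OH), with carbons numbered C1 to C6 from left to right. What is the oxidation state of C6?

C6 has one bond to C (0), one bond to H (-1), one bond to N (+1), one bond to O (+1).
Oxidation state = 0 − 1 + 1 + 1 = +1.

+1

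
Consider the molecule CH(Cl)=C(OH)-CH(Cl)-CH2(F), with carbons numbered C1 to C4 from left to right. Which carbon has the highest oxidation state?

Bonds to more-electronegative neighbours contribute +1 each, bonds to H or metals contribute −1 each, and C–C bonds contribute 0. Tallying each carbon:
C1: 2C, 1H, 1Cl → 0 − 1 + 1 = 0
C2: 3C, 1O → 0 + 1 = +1
C3: 2C, 1H, 1Cl → 0 − 1 + 1 = 0
C4: 1C, 2H, 1F → 0 − 2 + 1 = -1
The most oxidised carbon is C2 at +1.

C2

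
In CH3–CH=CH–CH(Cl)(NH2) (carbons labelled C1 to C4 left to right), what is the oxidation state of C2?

-1

C2 has one bond to C (0), a double bond to C (2×0 = 0), one bond to H (-1).
Oxidation state = 0 + 0 − 1 = -1.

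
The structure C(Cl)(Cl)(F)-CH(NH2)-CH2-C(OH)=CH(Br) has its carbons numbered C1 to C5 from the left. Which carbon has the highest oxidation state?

Tallying each carbon's bonds:
C1: 1C, 1F, 2Cl → 0 + 1 + 2 = +3
C2: 2C, 1H, 1N → 0 − 1 + 1 = 0
C3: 2C, 2H → 0 − 2 = -2
C4: 3C, 1O → 0 + 1 = +1
C5: 2C, 1H, 1Br → 0 − 1 + 1 = 0
The most oxidised carbon is C1 at +3.

C1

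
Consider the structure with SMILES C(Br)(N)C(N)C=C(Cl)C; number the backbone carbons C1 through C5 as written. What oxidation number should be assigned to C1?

C1 has one bond to C (0), one bond to H (-1), one bond to Br (+1), one bond to N (+1).
Oxidation state = 0 − 1 + 1 + 1 = +1.

+1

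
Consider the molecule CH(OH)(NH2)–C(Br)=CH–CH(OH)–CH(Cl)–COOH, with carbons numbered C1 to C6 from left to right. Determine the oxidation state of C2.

+1

Assign +1 per bond to O/N/halogen, −1 per bond to H or an electropositive element, and 0 per bond to carbon.
C2 has one bond to C (0), a double bond to C (2×0 = 0), one bond to Br (+1).
Oxidation state = 0 + 0 + 1 = +1.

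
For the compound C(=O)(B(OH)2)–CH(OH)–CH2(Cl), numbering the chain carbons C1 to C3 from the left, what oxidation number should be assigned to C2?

0

C2 has one bond to C (0), one bond to C (0), one bond to H (-1), one bond to O (+1).
Oxidation state = 0 + 0 − 1 + 1 = 0.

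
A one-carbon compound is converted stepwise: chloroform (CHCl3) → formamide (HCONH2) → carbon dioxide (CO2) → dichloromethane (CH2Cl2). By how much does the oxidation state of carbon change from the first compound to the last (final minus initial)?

-2

Carbon oxidation states along the series — chloroform: +2, formamide: +2, carbon dioxide: +4, dichloromethane: 0.
Net change = 0 − (+2) = -2.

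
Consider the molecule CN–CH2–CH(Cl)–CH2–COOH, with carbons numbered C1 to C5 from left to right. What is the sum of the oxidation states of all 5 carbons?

+2

Bonds to more-electronegative neighbours contribute +1 each, bonds to H or metals contribute −1 each, and C–C bonds contribute 0. Tallying each carbon:
C1: 1C, 3N → 0 + 3 = +3
C2: 2C, 2H → 0 − 2 = -2
C3: 2C, 1H, 1Cl → 0 − 1 + 1 = 0
C4: 2C, 2H → 0 − 2 = -2
C5: 1C, 3O → 0 + 3 = +3
Sum = +3 − 2 + 0 − 2 + 3 = +2.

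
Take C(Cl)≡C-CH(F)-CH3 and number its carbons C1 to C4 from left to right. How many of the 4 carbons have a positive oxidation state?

1

Tallying each carbon's bonds:
C1: 3C, 1Cl → 0 + 1 = +1
C2: 4C → 0 = 0
C3: 2C, 1H, 1F → 0 − 1 + 1 = 0
C4: 1C, 3H → 0 − 3 = -3
1 carbon (C1) meets the condition.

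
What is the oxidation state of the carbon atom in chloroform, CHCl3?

+2

Assign +1 per bond to O/N/halogen, −1 per bond to H or an electropositive element, and 0 per bond to carbon.
The carbon has one bond to H (-1), one bond to Cl (+1), one bond to Cl (+1), one bond to Cl (+1).
Oxidation state = -1 + 1 + 1 + 1 = +2.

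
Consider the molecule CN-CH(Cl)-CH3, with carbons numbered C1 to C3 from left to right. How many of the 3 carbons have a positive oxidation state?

Tallying each carbon's bonds:
C1: 1C, 3N → 0 + 3 = +3
C2: 2C, 1H, 1Cl → 0 − 1 + 1 = 0
C3: 1C, 3H → 0 − 3 = -3
1 carbon (C1) meets the condition.

1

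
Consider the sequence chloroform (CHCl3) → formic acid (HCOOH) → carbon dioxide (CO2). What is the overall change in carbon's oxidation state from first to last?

+2

Carbon oxidation states along the series — chloroform: +2, formic acid: +2, carbon dioxide: +4.
Net change = +4 − (+2) = +2.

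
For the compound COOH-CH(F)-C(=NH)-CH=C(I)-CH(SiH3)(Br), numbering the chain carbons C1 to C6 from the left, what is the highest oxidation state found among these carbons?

+3

Tallying each carbon's bonds:
C1: 1C, 3O → 0 + 3 = +3
C2: 2C, 1H, 1F → 0 − 1 + 1 = 0
C3: 2C, 2N → 0 + 2 = +2
C4: 3C, 1H → 0 − 1 = -1
C5: 3C, 1I → 0 + 1 = +1
C6: 1C, 1H, 1Br, 1Si → 0 − 1 + 1 − 1 = -1
The highest value is +3.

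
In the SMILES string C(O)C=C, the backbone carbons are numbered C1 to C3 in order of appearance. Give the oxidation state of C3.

Count +1 for every bond to an atom more electronegative than carbon and −1 for every bond to one less electronegative; C–C bonds are 0.
C3 has a double bond to C (2×0 = 0), one bond to H (-1), one bond to H (-1).
Oxidation state = 0 − 1 − 1 = -2.

-2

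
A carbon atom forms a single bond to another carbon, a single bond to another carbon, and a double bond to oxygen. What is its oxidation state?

+2

Count +1 for every bond to an atom more electronegative than carbon and −1 for every bond to one less electronegative; C–C bonds are 0.
The carbon has one bond to C (0), one bond to C (0), a double bond to O (2×+1 = +2).
Oxidation state = 0 + 0 + 2 = +2.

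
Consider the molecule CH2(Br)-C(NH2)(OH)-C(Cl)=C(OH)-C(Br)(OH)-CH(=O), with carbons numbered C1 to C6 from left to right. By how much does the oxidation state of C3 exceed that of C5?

-1

C3: 3C, 1Cl → 0 + 1 = +1
C5: 2C, 1O, 1Br → 0 + 1 + 1 = +2
Difference: +1 − (+2) = -1.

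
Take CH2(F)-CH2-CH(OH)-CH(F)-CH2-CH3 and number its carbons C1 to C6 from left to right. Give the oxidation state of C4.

C4 has one bond to C (0), one bond to C (0), one bond to H (-1), one bond to F (+1).
Oxidation state = 0 + 0 − 1 + 1 = 0.

0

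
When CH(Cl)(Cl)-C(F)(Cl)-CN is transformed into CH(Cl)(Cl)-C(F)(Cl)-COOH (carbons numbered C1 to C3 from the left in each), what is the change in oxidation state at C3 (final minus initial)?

Before: C3 has 1 bond to C, 3 bonds to N → oxidation state +3.
After: C3 has 1 bond to C, 3 bonds to O → oxidation state +3.
Δ = +3 − (+3) = 0, so no net redox change at C3.

0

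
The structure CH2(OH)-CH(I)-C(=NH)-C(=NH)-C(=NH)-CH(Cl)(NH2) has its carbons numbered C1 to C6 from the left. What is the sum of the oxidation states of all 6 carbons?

Each bond to a more electronegative atom (O, N, halogen) counts +1, each bond to a less electronegative atom (H, metal, B, Si) counts −1, and each C–C bond counts 0. Tallying each carbon:
C1: 1C, 2H, 1O → 0 − 2 + 1 = -1
C2: 2C, 1H, 1I → 0 − 1 + 1 = 0
C3: 2C, 2N → 0 + 2 = +2
C4: 2C, 2N → 0 + 2 = +2
C5: 2C, 2N → 0 + 2 = +2
C6: 1C, 1H, 1N, 1Cl → 0 − 1 + 1 + 1 = +1
Sum = -1 + 0 + 2 + 2 + 2 + 1 = +6.

+6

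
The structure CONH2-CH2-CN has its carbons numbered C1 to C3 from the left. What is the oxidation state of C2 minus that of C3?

C2: 2C, 2H → 0 − 2 = -2
C3: 1C, 3N → 0 + 3 = +3
Difference: -2 − (+3) = -5.

-5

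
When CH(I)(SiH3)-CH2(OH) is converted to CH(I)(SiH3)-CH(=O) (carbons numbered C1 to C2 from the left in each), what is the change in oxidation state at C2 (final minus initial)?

Before: C2 has 1 bond to C, 2 bonds to H, 1 bond to O → oxidation state -1.
After: C2 has 1 bond to C, 1 bond to H, 2 bonds to O → oxidation state +1.
Δ = +1 − (-1) = +2, so this is an oxidation at C2.

+2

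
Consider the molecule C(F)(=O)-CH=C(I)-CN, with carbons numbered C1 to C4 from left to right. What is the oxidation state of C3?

C3 has a double bond to C (2×0 = 0), one bond to C (0), one bond to I (+1).
Oxidation state = 0 + 0 + 1 = +1.

+1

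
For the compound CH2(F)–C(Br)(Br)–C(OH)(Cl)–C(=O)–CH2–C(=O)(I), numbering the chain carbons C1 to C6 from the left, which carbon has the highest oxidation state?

Tallying each carbon's bonds:
C1: 1C, 2H, 1F → 0 − 2 + 1 = -1
C2: 2C, 2Br → 0 + 2 = +2
C3: 2C, 1O, 1Cl → 0 + 1 + 1 = +2
C4: 2C, 2O → 0 + 2 = +2
C5: 2C, 2H → 0 − 2 = -2
C6: 1C, 2O, 1I → 0 + 2 + 1 = +3
The most oxidised carbon is C6 at +3.

C6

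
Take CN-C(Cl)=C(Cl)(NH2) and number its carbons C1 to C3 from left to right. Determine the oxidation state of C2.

C2 has one bond to C (0), a double bond to C (2×0 = 0), one bond to Cl (+1).
Oxidation state = 0 + 0 + 1 = +1.

+1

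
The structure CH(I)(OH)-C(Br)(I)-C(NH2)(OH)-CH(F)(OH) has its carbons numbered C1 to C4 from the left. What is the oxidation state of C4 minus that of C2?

C4: 1C, 1H, 1O, 1F → 0 − 1 + 1 + 1 = +1
C2: 2C, 1Br, 1I → 0 + 1 + 1 = +2
Difference: +1 − (+2) = -1.

-1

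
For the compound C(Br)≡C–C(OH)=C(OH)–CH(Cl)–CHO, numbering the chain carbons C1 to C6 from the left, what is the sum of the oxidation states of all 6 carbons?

+4

Tallying each carbon's bonds:
C1: 3C, 1Br → 0 + 1 = +1
C2: 4C → 0 = 0
C3: 3C, 1O → 0 + 1 = +1
C4: 3C, 1O → 0 + 1 = +1
C5: 2C, 1H, 1Cl → 0 − 1 + 1 = 0
C6: 1C, 1H, 2O → 0 − 1 + 2 = +1
Sum = +1 + 0 + 1 + 1 + 0 + 1 = +4.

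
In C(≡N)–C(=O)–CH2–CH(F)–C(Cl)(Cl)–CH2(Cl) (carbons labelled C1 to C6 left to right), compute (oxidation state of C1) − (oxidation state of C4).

+3

C1: 1C, 3N → 0 + 3 = +3
C4: 2C, 1H, 1F → 0 − 1 + 1 = 0
Difference: +3 − (0) = +3.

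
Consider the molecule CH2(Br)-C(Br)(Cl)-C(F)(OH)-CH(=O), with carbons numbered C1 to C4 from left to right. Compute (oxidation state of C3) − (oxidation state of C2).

C3: 2C, 1O, 1F → 0 + 1 + 1 = +2
C2: 2C, 1Cl, 1Br → 0 + 1 + 1 = +2
Difference: +2 − (+2) = 0.

0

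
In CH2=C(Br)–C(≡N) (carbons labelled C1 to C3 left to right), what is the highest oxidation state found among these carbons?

+3

Tallying each carbon's bonds:
C1: 2C, 2H → 0 − 2 = -2
C2: 3C, 1Br → 0 + 1 = +1
C3: 1C, 3N → 0 + 3 = +3
The highest value is +3.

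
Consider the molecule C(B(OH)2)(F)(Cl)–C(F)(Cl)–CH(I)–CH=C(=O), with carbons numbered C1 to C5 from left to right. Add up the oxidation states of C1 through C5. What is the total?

+4

Each bond to a more electronegative atom (O, N, halogen) counts +1, each bond to a less electronegative atom (H, metal, B, Si) counts −1, and each C–C bond counts 0. Tallying each carbon:
C1: 1C, 1F, 1Cl, 1B → 0 + 1 + 1 − 1 = +1
C2: 2C, 1F, 1Cl → 0 + 1 + 1 = +2
C3: 2C, 1H, 1I → 0 − 1 + 1 = 0
C4: 3C, 1H → 0 − 1 = -1
C5: 2C, 2O → 0 + 2 = +2
Sum = +1 + 2 + 0 − 1 + 2 = +4.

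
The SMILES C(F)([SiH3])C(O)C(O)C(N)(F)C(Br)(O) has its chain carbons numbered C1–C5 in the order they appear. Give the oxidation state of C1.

-1

C1 has one bond to C (0), one bond to F (+1), one bond to H (-1), one bond to Si (-1).
Oxidation state = 0 + 1 − 1 − 1 = -1.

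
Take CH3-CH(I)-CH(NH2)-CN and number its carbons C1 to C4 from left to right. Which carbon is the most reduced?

C1

Each bond to a more electronegative atom (O, N, halogen) counts +1, each bond to a less electronegative atom (H, metal, B, Si) counts −1, and each C–C bond counts 0. Tallying each carbon:
C1: 1C, 3H → 0 − 3 = -3
C2: 2C, 1H, 1I → 0 − 1 + 1 = 0
C3: 2C, 1H, 1N → 0 − 1 + 1 = 0
C4: 1C, 3N → 0 + 3 = +3
The most reduced carbon is C1 at -3.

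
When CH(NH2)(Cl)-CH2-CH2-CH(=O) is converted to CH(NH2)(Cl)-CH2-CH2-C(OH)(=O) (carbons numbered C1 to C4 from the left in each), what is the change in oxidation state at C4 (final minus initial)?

Before: C4 has 1 bond to C, 1 bond to H, 2 bonds to O → oxidation state +1.
After: C4 has 1 bond to C, 3 bonds to O → oxidation state +3.
Δ = +3 − (+1) = +2, so this is an oxidation at C4.

+2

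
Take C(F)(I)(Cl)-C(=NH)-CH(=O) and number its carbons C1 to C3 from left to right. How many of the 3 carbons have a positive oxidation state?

3

Tallying each carbon's bonds:
C1: 1C, 1F, 1Cl, 1I → 0 + 1 + 1 + 1 = +3
C2: 2C, 2N → 0 + 2 = +2
C3: 1C, 1H, 2O → 0 − 1 + 2 = +1
3 carbons (C1, C2, C3) meet the condition.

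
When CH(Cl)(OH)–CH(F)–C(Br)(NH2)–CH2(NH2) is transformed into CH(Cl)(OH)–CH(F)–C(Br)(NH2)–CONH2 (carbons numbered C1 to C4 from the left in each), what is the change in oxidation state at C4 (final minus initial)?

+4

Before: C4 has 1 bond to C, 2 bonds to H, 1 bond to N → oxidation state -1.
After: C4 has 1 bond to C, 2 bonds to O, 1 bond to N → oxidation state +3.
Δ = +3 − (-1) = +4, so this is an oxidation at C4.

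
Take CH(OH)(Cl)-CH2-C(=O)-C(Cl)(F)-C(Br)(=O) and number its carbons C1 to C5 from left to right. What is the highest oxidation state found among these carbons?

+3

Tallying each carbon's bonds:
C1: 1C, 1H, 1O, 1Cl → 0 − 1 + 1 + 1 = +1
C2: 2C, 2H → 0 − 2 = -2
C3: 2C, 2O → 0 + 2 = +2
C4: 2C, 1F, 1Cl → 0 + 1 + 1 = +2
C5: 1C, 2O, 1Br → 0 + 2 + 1 = +3
The highest value is +3.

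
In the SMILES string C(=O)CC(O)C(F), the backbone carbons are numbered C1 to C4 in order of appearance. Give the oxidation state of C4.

Bonds to more-electronegative neighbours contribute +1 each, bonds to H or metals contribute −1 each, and C–C bonds contribute 0.
C4 has one bond to C (0), one bond to F (+1), one bond to H (-1), one bond to H (-1).
Oxidation state = 0 + 1 − 1 − 1 = -1.

-1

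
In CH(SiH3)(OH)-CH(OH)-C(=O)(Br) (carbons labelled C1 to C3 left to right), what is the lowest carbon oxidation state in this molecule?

Count +1 for every bond to an atom more electronegative than carbon and −1 for every bond to one less electronegative; C–C bonds are 0. Tallying each carbon:
C1: 1C, 1H, 1O, 1Si → 0 − 1 + 1 − 1 = -1
C2: 2C, 1H, 1O → 0 − 1 + 1 = 0
C3: 1C, 2O, 1Br → 0 + 2 + 1 = +3
The lowest value is -1.

-1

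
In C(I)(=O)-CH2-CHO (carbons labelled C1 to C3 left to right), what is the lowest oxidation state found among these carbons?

-2

Bonds to more-electronegative neighbours contribute +1 each, bonds to H or metals contribute −1 each, and C–C bonds contribute 0. Tallying each carbon:
C1: 1C, 2O, 1I → 0 + 2 + 1 = +3
C2: 2C, 2H → 0 − 2 = -2
C3: 1C, 1H, 2O → 0 − 1 + 2 = +1
The lowest value is -2.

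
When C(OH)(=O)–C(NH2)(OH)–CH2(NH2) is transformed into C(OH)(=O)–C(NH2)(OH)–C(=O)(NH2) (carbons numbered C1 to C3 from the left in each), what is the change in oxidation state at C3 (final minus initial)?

Before: C3 has 1 bond to C, 2 bonds to H, 1 bond to N → oxidation state -1.
After: C3 has 1 bond to C, 2 bonds to O, 1 bond to N → oxidation state +3.
Δ = +3 − (-1) = +4, so this is an oxidation at C3.

+4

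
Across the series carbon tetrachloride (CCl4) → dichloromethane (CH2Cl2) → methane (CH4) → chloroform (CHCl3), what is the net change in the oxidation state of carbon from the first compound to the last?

Carbon oxidation states along the series — carbon tetrachloride: +4, dichloromethane: 0, methane: -4, chloroform: +2.
Net change = +2 − (+4) = -2.

-2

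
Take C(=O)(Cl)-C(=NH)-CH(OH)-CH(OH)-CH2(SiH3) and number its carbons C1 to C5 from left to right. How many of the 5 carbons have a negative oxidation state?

1

Assign +1 per bond to O/N/halogen, −1 per bond to H or an electropositive element, and 0 per bond to carbon. Tallying each carbon:
C1: 1C, 2O, 1Cl → 0 + 2 + 1 = +3
C2: 2C, 2N → 0 + 2 = +2
C3: 2C, 1H, 1O → 0 − 1 + 1 = 0
C4: 2C, 1H, 1O → 0 − 1 + 1 = 0
C5: 1C, 2H, 1Si → 0 − 2 − 1 = -3
1 carbon (C5) meets the condition.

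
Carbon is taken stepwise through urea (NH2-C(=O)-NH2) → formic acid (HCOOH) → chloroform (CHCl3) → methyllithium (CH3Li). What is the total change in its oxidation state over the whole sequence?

Carbon oxidation states along the series — urea: +4, formic acid: +2, chloroform: +2, methyllithium: -4.
Net change = -4 − (+4) = -8.

-8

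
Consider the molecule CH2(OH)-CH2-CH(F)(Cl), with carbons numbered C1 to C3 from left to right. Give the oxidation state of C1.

-1

Bonds to more-electronegative neighbours contribute +1 each, bonds to H or metals contribute −1 each, and C–C bonds contribute 0.
C1 has one bond to C (0), one bond to H (-1), one bond to O (+1), one bond to H (-1).
Oxidation state = 0 − 1 + 1 − 1 = -1.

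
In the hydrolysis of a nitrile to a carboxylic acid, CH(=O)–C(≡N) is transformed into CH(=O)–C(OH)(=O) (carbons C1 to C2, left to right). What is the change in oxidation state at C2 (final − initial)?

Before: C2 has 1 bond to C, 3 bonds to N → oxidation state +3.
After: C2 has 1 bond to C, 3 bonds to O → oxidation state +3.
Δ = +3 − (+3) = 0, so no net redox change at C2.

0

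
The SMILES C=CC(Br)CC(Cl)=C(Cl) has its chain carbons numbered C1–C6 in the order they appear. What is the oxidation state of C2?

-1

C2 has a double bond to C (2×0 = 0), one bond to C (0), one bond to H (-1).
Oxidation state = 0 + 0 − 1 = -1.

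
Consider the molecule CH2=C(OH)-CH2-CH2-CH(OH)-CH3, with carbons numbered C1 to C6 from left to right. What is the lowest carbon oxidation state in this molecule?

-3

Tallying each carbon's bonds:
C1: 2C, 2H → 0 − 2 = -2
C2: 3C, 1O → 0 + 1 = +1
C3: 2C, 2H → 0 − 2 = -2
C4: 2C, 2H → 0 − 2 = -2
C5: 2C, 1H, 1O → 0 − 1 + 1 = 0
C6: 1C, 3H → 0 − 3 = -3
The lowest value is -3.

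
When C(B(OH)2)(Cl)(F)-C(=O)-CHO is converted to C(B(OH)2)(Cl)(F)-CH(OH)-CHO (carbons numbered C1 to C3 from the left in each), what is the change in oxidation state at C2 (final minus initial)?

Before: C2 has 2 bonds to C, 2 bonds to O → oxidation state +2.
After: C2 has 2 bonds to C, 1 bond to H, 1 bond to O → oxidation state 0.
Δ = 0 − (+2) = -2, so this is a reduction at C2.

-2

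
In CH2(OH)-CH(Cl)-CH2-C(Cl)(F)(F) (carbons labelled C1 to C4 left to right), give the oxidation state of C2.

C2 has one bond to C (0), one bond to C (0), one bond to H (-1), one bond to Cl (+1).
Oxidation state = 0 + 0 − 1 + 1 = 0.

0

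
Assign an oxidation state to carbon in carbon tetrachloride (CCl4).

+4

The carbon has one bond to Cl (+1), one bond to Cl (+1), one bond to Cl (+1), one bond to Cl (+1).
Oxidation state = +1 + 1 + 1 + 1 = +4.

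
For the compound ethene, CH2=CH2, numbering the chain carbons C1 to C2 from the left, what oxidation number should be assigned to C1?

Each bond to a more electronegative atom (O, N, halogen) counts +1, each bond to a less electronegative atom (H, metal, B, Si) counts −1, and each C–C bond counts 0.
C1 has one bond to H (-1), one bond to H (-1), a double bond to C (2×0 = 0).
Oxidation state = -1 − 1 + 0 = -2.

-2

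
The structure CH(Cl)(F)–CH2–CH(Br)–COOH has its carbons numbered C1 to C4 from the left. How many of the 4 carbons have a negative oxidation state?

1

Tallying each carbon's bonds:
C1: 1C, 1H, 1F, 1Cl → 0 − 1 + 1 + 1 = +1
C2: 2C, 2H → 0 − 2 = -2
C3: 2C, 1H, 1Br → 0 − 1 + 1 = 0
C4: 1C, 3O → 0 + 3 = +3
1 carbon (C2) meets the condition.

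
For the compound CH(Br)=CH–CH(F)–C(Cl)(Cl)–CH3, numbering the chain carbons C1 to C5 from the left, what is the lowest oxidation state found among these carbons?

Tallying each carbon's bonds:
C1: 2C, 1H, 1Br → 0 − 1 + 1 = 0
C2: 3C, 1H → 0 − 1 = -1
C3: 2C, 1H, 1F → 0 − 1 + 1 = 0
C4: 2C, 2Cl → 0 + 2 = +2
C5: 1C, 3H → 0 − 3 = -3
The lowest value is -3.

-3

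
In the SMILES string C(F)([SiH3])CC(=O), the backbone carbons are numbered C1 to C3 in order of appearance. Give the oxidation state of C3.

Each bond to a more electronegative atom (O, N, halogen) counts +1, each bond to a less electronegative atom (H, metal, B, Si) counts −1, and each C–C bond counts 0.
C3 has one bond to C (0), a double bond to O (2×+1 = +2), one bond to H (-1).
Oxidation state = 0 + 2 − 1 = +1.

+1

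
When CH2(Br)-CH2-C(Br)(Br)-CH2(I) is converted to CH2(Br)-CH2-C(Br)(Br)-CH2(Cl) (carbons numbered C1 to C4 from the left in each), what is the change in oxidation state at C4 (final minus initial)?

0

Before: C4 has 1 bond to C, 2 bonds to H, 1 bond to I → oxidation state -1.
After: C4 has 1 bond to C, 2 bonds to H, 1 bond to Cl → oxidation state -1.
Δ = -1 − (-1) = 0, so no net redox change at C4.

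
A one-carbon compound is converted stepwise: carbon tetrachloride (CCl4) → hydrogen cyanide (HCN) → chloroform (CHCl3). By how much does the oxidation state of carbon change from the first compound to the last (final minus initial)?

Carbon oxidation states along the series — carbon tetrachloride: +4, hydrogen cyanide: +2, chloroform: +2.
Net change = +2 − (+4) = -2.

-2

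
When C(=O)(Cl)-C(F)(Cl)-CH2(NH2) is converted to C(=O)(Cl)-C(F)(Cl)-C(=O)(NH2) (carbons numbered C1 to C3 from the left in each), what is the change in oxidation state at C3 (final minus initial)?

Before: C3 has 1 bond to C, 2 bonds to H, 1 bond to N → oxidation state -1.
After: C3 has 1 bond to C, 2 bonds to O, 1 bond to N → oxidation state +3.
Δ = +3 − (-1) = +4, so this is an oxidation at C3.

+4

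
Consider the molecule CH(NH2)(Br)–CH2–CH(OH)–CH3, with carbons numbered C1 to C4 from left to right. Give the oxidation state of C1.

+1

Count +1 for every bond to an atom more electronegative than carbon and −1 for every bond to one less electronegative; C–C bonds are 0.
C1 has one bond to C (0), one bond to N (+1), one bond to H (-1), one bond to Br (+1).
Oxidation state = 0 + 1 − 1 + 1 = +1.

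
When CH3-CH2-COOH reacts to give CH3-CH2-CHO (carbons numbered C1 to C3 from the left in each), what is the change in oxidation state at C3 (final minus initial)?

Before: C3 has 1 bond to C, 3 bonds to O → oxidation state +3.
After: C3 has 1 bond to C, 1 bond to H, 2 bonds to O → oxidation state +1.
Δ = +1 − (+3) = -2, so this is a reduction at C3.

-2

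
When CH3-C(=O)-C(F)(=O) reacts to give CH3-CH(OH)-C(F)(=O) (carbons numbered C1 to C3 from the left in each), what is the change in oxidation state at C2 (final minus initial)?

-2

Before: C2 has 2 bonds to C, 2 bonds to O → oxidation state +2.
After: C2 has 2 bonds to C, 1 bond to H, 1 bond to O → oxidation state 0.
Δ = 0 − (+2) = -2, so this is a reduction at C2.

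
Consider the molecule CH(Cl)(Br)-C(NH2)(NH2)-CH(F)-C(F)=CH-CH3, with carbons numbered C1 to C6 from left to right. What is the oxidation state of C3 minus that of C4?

-1

C3: 2C, 1H, 1F → 0 − 1 + 1 = 0
C4: 3C, 1F → 0 + 1 = +1
Difference: 0 − (+1) = -1.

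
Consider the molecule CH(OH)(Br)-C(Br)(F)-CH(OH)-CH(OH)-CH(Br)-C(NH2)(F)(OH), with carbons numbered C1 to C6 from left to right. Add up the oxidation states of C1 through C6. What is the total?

Tallying each carbon's bonds:
C1: 1C, 1H, 1O, 1Br → 0 − 1 + 1 + 1 = +1
C2: 2C, 1F, 1Br → 0 + 1 + 1 = +2
C3: 2C, 1H, 1O → 0 − 1 + 1 = 0
C4: 2C, 1H, 1O → 0 − 1 + 1 = 0
C5: 2C, 1H, 1Br → 0 − 1 + 1 = 0
C6: 1C, 1O, 1N, 1F → 0 + 1 + 1 + 1 = +3
Sum = +1 + 2 + 0 + 0 + 0 + 3 = +6.

+6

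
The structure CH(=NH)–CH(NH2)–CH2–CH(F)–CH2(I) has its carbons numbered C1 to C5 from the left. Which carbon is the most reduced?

Tallying each carbon's bonds:
C1: 1C, 1H, 2N → 0 − 1 + 2 = +1
C2: 2C, 1H, 1N → 0 − 1 + 1 = 0
C3: 2C, 2H → 0 − 2 = -2
C4: 2C, 1H, 1F → 0 − 1 + 1 = 0
C5: 1C, 2H, 1I → 0 − 2 + 1 = -1
The most reduced carbon is C3 at -2.

C3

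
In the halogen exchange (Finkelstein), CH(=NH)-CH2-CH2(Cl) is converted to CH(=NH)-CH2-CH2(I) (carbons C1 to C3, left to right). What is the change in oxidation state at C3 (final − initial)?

0

Before: C3 has 1 bond to C, 2 bonds to H, 1 bond to Cl → oxidation state -1.
After: C3 has 1 bond to C, 2 bonds to H, 1 bond to I → oxidation state -1.
Δ = -1 − (-1) = 0, so no net redox change at C3.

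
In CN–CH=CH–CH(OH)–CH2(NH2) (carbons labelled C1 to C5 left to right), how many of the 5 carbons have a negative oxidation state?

3

Tallying each carbon's bonds:
C1: 1C, 3N → 0 + 3 = +3
C2: 3C, 1H → 0 − 1 = -1
C3: 3C, 1H → 0 − 1 = -1
C4: 2C, 1H, 1O → 0 − 1 + 1 = 0
C5: 1C, 2H, 1N → 0 − 2 + 1 = -1
3 carbons (C2, C3, C5) meet the condition.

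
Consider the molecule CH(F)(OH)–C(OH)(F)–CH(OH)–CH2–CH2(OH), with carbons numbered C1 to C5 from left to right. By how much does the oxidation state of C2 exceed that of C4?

+4

C2: 2C, 1O, 1F → 0 + 1 + 1 = +2
C4: 2C, 2H → 0 − 2 = -2
Difference: +2 − (-2) = +4.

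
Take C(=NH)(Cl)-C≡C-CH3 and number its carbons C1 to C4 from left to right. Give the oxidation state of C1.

+3

Assign +1 per bond to O/N/halogen, −1 per bond to H or an electropositive element, and 0 per bond to carbon.
C1 has one bond to C (0), a double bond to N (2×+1 = +2), one bond to Cl (+1).
Oxidation state = 0 + 2 + 1 = +3.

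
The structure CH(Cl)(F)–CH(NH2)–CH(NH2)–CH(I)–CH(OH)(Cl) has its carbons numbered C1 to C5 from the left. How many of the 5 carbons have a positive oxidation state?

Bonds to more-electronegative neighbours contribute +1 each, bonds to H or metals contribute −1 each, and C–C bonds contribute 0. Tallying each carbon:
C1: 1C, 1H, 1F, 1Cl → 0 − 1 + 1 + 1 = +1
C2: 2C, 1H, 1N → 0 − 1 + 1 = 0
C3: 2C, 1H, 1N → 0 − 1 + 1 = 0
C4: 2C, 1H, 1I → 0 − 1 + 1 = 0
C5: 1C, 1H, 1O, 1Cl → 0 − 1 + 1 + 1 = +1
2 carbons (C1, C5) meet the condition.

2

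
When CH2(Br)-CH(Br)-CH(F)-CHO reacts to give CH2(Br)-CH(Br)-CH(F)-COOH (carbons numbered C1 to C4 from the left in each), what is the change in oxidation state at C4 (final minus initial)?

+2

Before: C4 has 1 bond to C, 1 bond to H, 2 bonds to O → oxidation state +1.
After: C4 has 1 bond to C, 3 bonds to O → oxidation state +3.
Δ = +3 − (+1) = +2, so this is an oxidation at C4.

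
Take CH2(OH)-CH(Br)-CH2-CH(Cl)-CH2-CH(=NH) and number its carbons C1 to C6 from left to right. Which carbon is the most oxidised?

C6

Bonds to more-electronegative neighbours contribute +1 each, bonds to H or metals contribute −1 each, and C–C bonds contribute 0. Tallying each carbon:
C1: 1C, 2H, 1O → 0 − 2 + 1 = -1
C2: 2C, 1H, 1Br → 0 − 1 + 1 = 0
C3: 2C, 2H → 0 − 2 = -2
C4: 2C, 1H, 1Cl → 0 − 1 + 1 = 0
C5: 2C, 2H → 0 − 2 = -2
C6: 1C, 1H, 2N → 0 − 1 + 2 = +1
The most oxidised carbon is C6 at +1.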